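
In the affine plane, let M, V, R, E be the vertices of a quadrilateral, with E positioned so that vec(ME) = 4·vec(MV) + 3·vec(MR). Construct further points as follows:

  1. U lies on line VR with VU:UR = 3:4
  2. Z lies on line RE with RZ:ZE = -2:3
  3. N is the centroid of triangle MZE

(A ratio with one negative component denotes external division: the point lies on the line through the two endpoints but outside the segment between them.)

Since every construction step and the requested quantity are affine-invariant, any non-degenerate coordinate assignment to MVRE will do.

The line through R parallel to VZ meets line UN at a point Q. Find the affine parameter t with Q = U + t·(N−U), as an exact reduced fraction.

t = 48/13

Work in coordinates with M = (0, 0), V = (1, 0), R = (0, 1), E = (4, 3).
1. U lies on line VR with VU:UR = 3:4 ⇒ U = (4/7, 3/7)
2. Z lies on line RE with RZ:ZE = -2:3 ⇒ Z = (-8, -3)
3. N is the centroid of triangle MZE ⇒ N = (-4/3, 0)
through R parallel to VZ: direction (-9, -3); meets UN at Q = (-84/13, -15/13)
Q = U + t·(N−U) with t = 48/13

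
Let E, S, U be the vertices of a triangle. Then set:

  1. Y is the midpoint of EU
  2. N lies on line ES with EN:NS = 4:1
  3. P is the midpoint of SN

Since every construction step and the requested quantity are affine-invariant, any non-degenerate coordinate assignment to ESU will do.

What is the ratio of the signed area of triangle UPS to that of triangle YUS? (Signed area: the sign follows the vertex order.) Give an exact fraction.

[UPS]:[YUS] = -1/5

Work in coordinates with E = (0, 0), S = (1, 0), U = (0, 1).
1. Y is the midpoint of EU ⇒ Y = (0, 1/2)
2. N lies on line ES with EN:NS = 4:1 ⇒ N = (4/5, 0)
3. P is the midpoint of SN ⇒ P = (9/10, 0)
2·[UPS] = 1/10, 2·[YUS] = -1/2
[UPS]:[YUS] = 1/10:-1/2 = -1/5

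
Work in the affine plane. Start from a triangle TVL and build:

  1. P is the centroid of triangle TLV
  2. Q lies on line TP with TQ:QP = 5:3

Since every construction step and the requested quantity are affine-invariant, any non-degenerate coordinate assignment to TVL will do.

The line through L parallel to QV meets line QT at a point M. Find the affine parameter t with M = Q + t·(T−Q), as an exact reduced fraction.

Assign T = (0, 0), V = (1, 0), L = (0, 1) — the answer is frame-independent, so this choice is without loss of generality.
1. P is the centroid of triangle TLV ⇒ P = (1/3, 1/3)
2. Q lies on line TP with TQ:QP = 5:3 ⇒ Q = (5/24, 5/24)
through L parallel to QV: direction (19/24, -5/24); meets QT at M = (19/24, 19/24)
M = Q + t·(T−Q) with t = -14/5

t = -14/5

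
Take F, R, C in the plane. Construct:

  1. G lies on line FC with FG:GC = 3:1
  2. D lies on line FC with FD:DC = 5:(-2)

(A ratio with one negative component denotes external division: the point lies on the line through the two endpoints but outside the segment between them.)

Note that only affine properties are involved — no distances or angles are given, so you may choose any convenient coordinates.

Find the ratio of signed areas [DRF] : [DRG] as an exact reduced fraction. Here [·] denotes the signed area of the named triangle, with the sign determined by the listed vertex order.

Set F = (0, 0), R = (1, 0), C = (0, 1); any affine frame gives the same invariant.
1. G lies on line FC with FG:GC = 3:1 ⇒ G = (0, 3/4)
2. D lies on line FC with FD:DC = 5:(-2) ⇒ D = (0, 5/3)
2·[DRF] = -5/3, 2·[DRG] = -11/12
[DRF]:[DRG] = -5/3:-11/12 = 20/11

[DRF]:[DRG] = 20/11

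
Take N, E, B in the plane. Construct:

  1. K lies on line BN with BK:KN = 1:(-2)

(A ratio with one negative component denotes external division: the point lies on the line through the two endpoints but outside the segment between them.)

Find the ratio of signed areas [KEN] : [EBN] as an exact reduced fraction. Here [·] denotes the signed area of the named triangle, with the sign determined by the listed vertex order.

Set N = (0, 0), E = (1, 0), B = (0, 1); any affine frame gives the same invariant.
1. K lies on line BN with BK:KN = 1:(-2) ⇒ K = (0, 2)
2·[KEN] = -2, 2·[EBN] = 1
[KEN]:[EBN] = -2:1 = -2

[KEN]:[EBN] = -2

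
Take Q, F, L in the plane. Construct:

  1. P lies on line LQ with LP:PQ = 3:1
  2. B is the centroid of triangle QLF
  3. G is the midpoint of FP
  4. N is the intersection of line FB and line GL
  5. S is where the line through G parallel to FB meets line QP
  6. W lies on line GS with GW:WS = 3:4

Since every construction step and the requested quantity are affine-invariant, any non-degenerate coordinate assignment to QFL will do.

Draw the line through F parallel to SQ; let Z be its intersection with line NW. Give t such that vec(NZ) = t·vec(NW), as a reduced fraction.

t = -21/4

Set Q = (0, 0), F = (1, 0), L = (0, 1); any affine frame gives the same invariant.
1. P lies on line LQ with LP:PQ = 3:1 ⇒ P = (0, 1/4)
2. B is the centroid of triangle QLF ⇒ B = (1/3, 1/3)
3. G is the midpoint of FP ⇒ G = (1/2, 1/8)
4. N is the intersection of line FB and line GL ⇒ N = (2/5, 3/10)
5. S is where the line through G parallel to FB meets line QP ⇒ S = (0, 3/8)
6. W lies on line GS with GW:WS = 3:4 ⇒ W = (2/7, 13/56)
through F parallel to SQ: direction (0, -3/8); meets NW at Z = (1, 21/32)
Z = N + t·(W−N) with t = -21/4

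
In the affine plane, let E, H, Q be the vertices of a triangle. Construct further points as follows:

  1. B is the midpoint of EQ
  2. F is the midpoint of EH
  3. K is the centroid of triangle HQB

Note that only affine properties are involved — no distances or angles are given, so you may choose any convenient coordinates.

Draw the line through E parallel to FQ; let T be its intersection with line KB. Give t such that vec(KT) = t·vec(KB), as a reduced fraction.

Assign E = (0, 0), H = (1, 0), Q = (0, 1) — the answer is frame-independent, so this choice is without loss of generality.
1. B is the midpoint of EQ ⇒ B = (0, 1/2)
2. F is the midpoint of EH ⇒ F = (1/2, 0)
3. K is the centroid of triangle HQB ⇒ K = (1/3, 1/2)
through E parallel to FQ: direction (-1/2, 1); meets KB at T = (-1/4, 1/2)
T = K + t·(B−K) with t = 7/4

t = 7/4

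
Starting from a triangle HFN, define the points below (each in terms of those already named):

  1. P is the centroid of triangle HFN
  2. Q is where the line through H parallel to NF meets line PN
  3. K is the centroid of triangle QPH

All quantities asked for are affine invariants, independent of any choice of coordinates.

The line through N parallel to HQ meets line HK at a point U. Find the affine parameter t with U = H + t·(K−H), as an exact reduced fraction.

Choose coordinates H = (0, 0), F = (1, 0), N = (0, 1).
1. P is the centroid of triangle HFN ⇒ P = (1/3, 1/3)
2. Q is where the line through H parallel to NF meets line PN ⇒ Q = (1, -1)
3. K is the centroid of triangle QPH ⇒ K = (4/9, -2/9)
through N parallel to HQ: direction (1, -1); meets HK at U = (2, -1)
U = H + t·(K−H) with t = 9/2

t = 9/2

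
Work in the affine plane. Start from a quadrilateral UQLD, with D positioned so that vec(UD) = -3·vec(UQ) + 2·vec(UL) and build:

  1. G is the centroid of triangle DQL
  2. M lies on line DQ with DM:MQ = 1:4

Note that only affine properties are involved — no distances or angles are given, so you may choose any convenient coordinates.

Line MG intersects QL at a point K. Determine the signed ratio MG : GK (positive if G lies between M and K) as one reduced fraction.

MG:GK = 7/5

Choose coordinates U = (0, 0), Q = (1, 0), L = (0, 1), D = (-3, 2).
1. G is the centroid of triangle DQL ⇒ G = (-2/3, 1)
2. M lies on line DQ with DM:MQ = 1:4 ⇒ M = (-11/5, 8/5)
line MG meets QL at K = (3/7, 4/7)
G = M + t·(K−M) with t = 7/12, so MG:GK = 7/12:5/12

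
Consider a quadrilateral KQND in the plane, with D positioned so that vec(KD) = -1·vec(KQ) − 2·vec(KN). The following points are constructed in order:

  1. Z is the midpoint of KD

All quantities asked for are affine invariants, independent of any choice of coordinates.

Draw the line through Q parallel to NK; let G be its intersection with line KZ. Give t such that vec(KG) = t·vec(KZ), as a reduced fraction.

Work in coordinates with K = (0, 0), Q = (1, 0), N = (0, 1), D = (-1, -2).
1. Z is the midpoint of KD ⇒ Z = (-1/2, -1)
through Q parallel to NK: direction (0, -1); meets KZ at G = (1, 2)
G = K + t·(Z−K) with t = -2

t = -2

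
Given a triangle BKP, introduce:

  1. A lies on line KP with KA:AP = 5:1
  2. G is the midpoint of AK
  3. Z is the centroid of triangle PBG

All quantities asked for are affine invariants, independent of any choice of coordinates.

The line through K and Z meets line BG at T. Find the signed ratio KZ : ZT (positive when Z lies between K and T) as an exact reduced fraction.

Assign B = (0, 0), K = (1, 0), P = (0, 1) — the answer is frame-independent, so this choice is without loss of generality.
1. A lies on line KP with KA:AP = 5:1 ⇒ A = (1/6, 5/6)
2. G is the midpoint of AK ⇒ G = (7/12, 5/12)
3. Z is the centroid of triangle PBG ⇒ Z = (7/36, 17/36)
line KZ meets BG at T = (119/264, 85/264)
Z = K + t·(T−K) with t = 22/15, so KZ:ZT = 22/15:-7/15

KZ:ZT = -22/7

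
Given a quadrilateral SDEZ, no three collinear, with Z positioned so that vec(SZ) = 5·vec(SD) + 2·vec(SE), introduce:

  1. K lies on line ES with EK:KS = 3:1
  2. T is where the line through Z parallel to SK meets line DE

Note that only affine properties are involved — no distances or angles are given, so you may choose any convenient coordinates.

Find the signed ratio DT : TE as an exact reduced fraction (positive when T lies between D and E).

Assign S = (0, 0), D = (1, 0), E = (0, 1), Z = (5, 2) — the answer is frame-independent, so this choice is without loss of generality.
1. K lies on line ES with EK:KS = 3:1 ⇒ K = (0, 1/4)
2. T is where the line through Z parallel to SK meets line DE ⇒ T = (5, -4)
T = D + t·(E−D) with t = -4, so DT:TE = t:(1−t) = -4:5

DT:TE = -4/5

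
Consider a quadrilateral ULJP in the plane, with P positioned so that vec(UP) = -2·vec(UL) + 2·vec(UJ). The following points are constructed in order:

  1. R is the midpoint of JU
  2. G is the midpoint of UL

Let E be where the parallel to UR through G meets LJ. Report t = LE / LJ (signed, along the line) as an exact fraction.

t = 1/2

Choose coordinates U = (0, 0), L = (1, 0), J = (0, 1), P = (-2, 2).
1. R is the midpoint of JU ⇒ R = (0, 1/2)
2. G is the midpoint of UL ⇒ G = (1/2, 0)
through G parallel to UR: direction (0, 1/2); meets LJ at E = (1/2, 1/2)
E = L + t·(J−L) with t = 1/2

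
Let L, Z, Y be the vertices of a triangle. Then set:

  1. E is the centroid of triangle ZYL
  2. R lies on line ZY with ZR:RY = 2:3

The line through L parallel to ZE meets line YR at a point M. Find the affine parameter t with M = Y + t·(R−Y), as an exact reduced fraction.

Assign L = (0, 0), Z = (1, 0), Y = (0, 1) — the answer is frame-independent, so this choice is without loss of generality.
1. E is the centroid of triangle ZYL ⇒ E = (1/3, 1/3)
2. R lies on line ZY with ZR:RY = 2:3 ⇒ R = (3/5, 2/5)
through L parallel to ZE: direction (-2/3, 1/3); meets YR at M = (2, -1)
M = Y + t·(R−Y) with t = 10/3

t = 10/3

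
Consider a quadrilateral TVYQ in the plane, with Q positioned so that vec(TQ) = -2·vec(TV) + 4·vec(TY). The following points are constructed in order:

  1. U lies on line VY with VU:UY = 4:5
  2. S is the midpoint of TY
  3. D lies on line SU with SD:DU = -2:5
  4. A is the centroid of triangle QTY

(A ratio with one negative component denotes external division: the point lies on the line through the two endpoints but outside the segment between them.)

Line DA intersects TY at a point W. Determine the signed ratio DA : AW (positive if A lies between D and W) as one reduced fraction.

DA:AW = -4/9

Work in coordinates with T = (0, 0), V = (1, 0), Y = (0, 1), Q = (-2, 4).
1. U lies on line VY with VU:UY = 4:5 ⇒ U = (5/9, 4/9)
2. S is the midpoint of TY ⇒ S = (0, 1/2)
3. D lies on line SU with SD:DU = -2:5 ⇒ D = (-10/27, 29/54)
4. A is the centroid of triangle QTY ⇒ A = (-2/3, 5/3)
line DA meets TY at W = (0, -7/8)
A = D + t·(W−D) with t = -4/5, so DA:AW = -4/5:9/5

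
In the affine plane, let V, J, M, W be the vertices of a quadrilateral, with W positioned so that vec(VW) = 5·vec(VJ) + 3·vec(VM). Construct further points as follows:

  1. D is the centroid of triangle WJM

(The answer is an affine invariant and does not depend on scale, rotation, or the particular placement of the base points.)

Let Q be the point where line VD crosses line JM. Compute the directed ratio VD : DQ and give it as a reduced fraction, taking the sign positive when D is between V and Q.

Work in coordinates with V = (0, 0), J = (1, 0), M = (0, 1), W = (5, 3).
1. D is the centroid of triangle WJM ⇒ D = (2, 4/3)
line VD meets JM at Q = (3/5, 2/5)
D = V + t·(Q−V) with t = 10/3, so VD:DQ = 10/3:-7/3

VD:DQ = -10/7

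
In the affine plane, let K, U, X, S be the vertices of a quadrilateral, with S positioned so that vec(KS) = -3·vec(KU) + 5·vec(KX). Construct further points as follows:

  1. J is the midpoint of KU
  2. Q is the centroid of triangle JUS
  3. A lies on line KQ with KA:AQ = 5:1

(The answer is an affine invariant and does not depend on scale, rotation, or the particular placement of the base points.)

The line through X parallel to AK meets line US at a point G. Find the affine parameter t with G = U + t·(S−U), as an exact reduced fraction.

Work in coordinates with K = (0, 0), U = (1, 0), X = (0, 1), S = (-3, 5).
1. J is the midpoint of KU ⇒ J = (1/2, 0)
2. Q is the centroid of triangle JUS ⇒ Q = (-1/2, 5/3)
3. A lies on line KQ with KA:AQ = 5:1 ⇒ A = (-5/12, 25/18)
through X parallel to AK: direction (5/12, -25/18); meets US at G = (-3/25, 7/5)
G = U + t·(S−U) with t = 7/25

t = 7/25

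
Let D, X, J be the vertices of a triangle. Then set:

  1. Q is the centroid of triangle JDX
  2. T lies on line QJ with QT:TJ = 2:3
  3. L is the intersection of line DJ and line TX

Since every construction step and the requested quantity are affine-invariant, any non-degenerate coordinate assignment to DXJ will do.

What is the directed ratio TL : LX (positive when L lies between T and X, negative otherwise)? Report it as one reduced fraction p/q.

TL:LX = -1/5

Work in coordinates with D = (0, 0), X = (1, 0), J = (0, 1).
1. Q is the centroid of triangle JDX ⇒ Q = (1/3, 1/3)
2. T lies on line QJ with QT:TJ = 2:3 ⇒ T = (1/5, 3/5)
3. L is the intersection of line DJ and line TX ⇒ L = (0, 3/4)
L = T + t·(X−T) with t = -1/4, so TL:LX = t:(1−t) = -1/4:5/4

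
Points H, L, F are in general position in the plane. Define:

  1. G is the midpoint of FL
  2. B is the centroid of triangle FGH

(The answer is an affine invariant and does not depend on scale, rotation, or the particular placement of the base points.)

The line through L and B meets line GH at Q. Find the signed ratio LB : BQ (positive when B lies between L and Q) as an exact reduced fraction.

LB:BQ = -4

Choose coordinates H = (0, 0), L = (1, 0), F = (0, 1).
1. G is the midpoint of FL ⇒ G = (1/2, 1/2)
2. B is the centroid of triangle FGH ⇒ B = (1/6, 1/2)
line LB meets GH at Q = (3/8, 3/8)
B = L + t·(Q−L) with t = 4/3, so LB:BQ = 4/3:-1/3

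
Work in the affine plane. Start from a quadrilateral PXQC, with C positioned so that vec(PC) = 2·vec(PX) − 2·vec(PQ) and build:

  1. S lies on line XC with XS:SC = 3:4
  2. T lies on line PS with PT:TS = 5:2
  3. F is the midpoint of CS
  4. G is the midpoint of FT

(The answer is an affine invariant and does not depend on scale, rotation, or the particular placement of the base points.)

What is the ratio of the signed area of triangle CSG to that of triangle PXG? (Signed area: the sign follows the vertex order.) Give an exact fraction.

[CSG]:[PXG] = -4/25

Assign P = (0, 0), X = (1, 0), Q = (0, 1), C = (2, -2) — the answer is frame-independent, so this choice is without loss of generality.
1. S lies on line XC with XS:SC = 3:4 ⇒ S = (10/7, -6/7)
2. T lies on line PS with PT:TS = 5:2 ⇒ T = (50/49, -30/49)
3. F is the midpoint of CS ⇒ F = (12/7, -10/7)
4. G is the midpoint of FT ⇒ G = (67/49, -50/49)
2·[CSG] = 8/49, 2·[PXG] = -50/49
[CSG]:[PXG] = 8/49:-50/49 = -4/25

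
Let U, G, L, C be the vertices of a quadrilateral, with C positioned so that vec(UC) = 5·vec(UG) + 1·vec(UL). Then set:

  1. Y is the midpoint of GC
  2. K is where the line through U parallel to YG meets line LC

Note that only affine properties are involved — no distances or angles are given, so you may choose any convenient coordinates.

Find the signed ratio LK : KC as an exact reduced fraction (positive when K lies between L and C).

Assign U = (0, 0), G = (1, 0), L = (0, 1), C = (5, 1) — the answer is frame-independent, so this choice is without loss of generality.
1. Y is the midpoint of GC ⇒ Y = (3, 1/2)
2. K is where the line through U parallel to YG meets line LC ⇒ K = (4, 1)
K = L + t·(C−L) with t = 4/5, so LK:KC = t:(1−t) = 4/5:1/5

LK:KC = 4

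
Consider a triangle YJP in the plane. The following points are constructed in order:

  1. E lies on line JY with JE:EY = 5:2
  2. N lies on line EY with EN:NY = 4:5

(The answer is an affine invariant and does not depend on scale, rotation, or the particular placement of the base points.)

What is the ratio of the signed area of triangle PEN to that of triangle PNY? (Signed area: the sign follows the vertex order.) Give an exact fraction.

Set Y = (0, 0), J = (1, 0), P = (0, 1); any affine frame gives the same invariant.
1. E lies on line JY with JE:EY = 5:2 ⇒ E = (2/7, 0)
2. N lies on line EY with EN:NY = 4:5 ⇒ N = (10/63, 0)
2·[PEN] = -8/63, 2·[PNY] = -10/63
[PEN]:[PNY] = -8/63:-10/63 = 4/5

[PEN]:[PNY] = 4/5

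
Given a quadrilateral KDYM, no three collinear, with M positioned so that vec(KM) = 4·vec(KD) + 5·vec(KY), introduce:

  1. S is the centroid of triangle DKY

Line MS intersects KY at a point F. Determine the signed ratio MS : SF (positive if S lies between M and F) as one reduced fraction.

MS:SF = 11

Work in coordinates with K = (0, 0), D = (1, 0), Y = (0, 1), M = (4, 5).
1. S is the centroid of triangle DKY ⇒ S = (1/3, 1/3)
line MS meets KY at F = (0, -1/11)
S = M + t·(F−M) with t = 11/12, so MS:SF = 11/12:1/12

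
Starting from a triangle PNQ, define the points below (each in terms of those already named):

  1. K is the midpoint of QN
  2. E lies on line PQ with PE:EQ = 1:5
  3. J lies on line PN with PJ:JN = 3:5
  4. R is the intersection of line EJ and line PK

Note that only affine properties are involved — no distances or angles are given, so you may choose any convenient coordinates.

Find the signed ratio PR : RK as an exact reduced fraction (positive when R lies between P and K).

PR:RK = 3/10

Set P = (0, 0), N = (1, 0), Q = (0, 1); any affine frame gives the same invariant.
1. K is the midpoint of QN ⇒ K = (1/2, 1/2)
2. E lies on line PQ with PE:EQ = 1:5 ⇒ E = (0, 1/6)
3. J lies on line PN with PJ:JN = 3:5 ⇒ J = (3/8, 0)
4. R is the intersection of line EJ and line PK ⇒ R = (3/26, 3/26)
R = P + t·(K−P) with t = 3/13, so PR:RK = t:(1−t) = 3/13:10/13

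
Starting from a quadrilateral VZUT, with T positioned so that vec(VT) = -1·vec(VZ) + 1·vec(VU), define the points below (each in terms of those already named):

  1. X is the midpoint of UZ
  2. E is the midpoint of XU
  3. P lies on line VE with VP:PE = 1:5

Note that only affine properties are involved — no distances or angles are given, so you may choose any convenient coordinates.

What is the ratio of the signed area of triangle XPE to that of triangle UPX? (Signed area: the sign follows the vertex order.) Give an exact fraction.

Choose coordinates V = (0, 0), Z = (1, 0), U = (0, 1), T = (-1, 1).
1. X is the midpoint of UZ ⇒ X = (1/2, 1/2)
2. E is the midpoint of XU ⇒ E = (1/4, 3/4)
3. P lies on line VE with VP:PE = 1:5 ⇒ P = (1/24, 1/8)
2·[XPE] = -5/24, 2·[UPX] = 5/12
[XPE]:[UPX] = -5/24:5/12 = -1/2

[XPE]:[UPX] = -1/2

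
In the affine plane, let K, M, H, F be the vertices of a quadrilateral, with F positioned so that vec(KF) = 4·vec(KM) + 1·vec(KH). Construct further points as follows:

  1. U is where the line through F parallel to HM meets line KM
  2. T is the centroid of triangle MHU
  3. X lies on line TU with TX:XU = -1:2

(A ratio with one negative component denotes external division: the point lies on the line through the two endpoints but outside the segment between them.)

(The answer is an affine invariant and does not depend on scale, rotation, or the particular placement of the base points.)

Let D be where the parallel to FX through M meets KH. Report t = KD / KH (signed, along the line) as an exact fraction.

Choose coordinates K = (0, 0), M = (1, 0), H = (0, 1), F = (4, 1).
1. U is where the line through F parallel to HM meets line KM ⇒ U = (5, 0)
2. T is the centroid of triangle MHU ⇒ T = (2, 1/3)
3. X lies on line TU with TX:XU = -1:2 ⇒ X = (-1, 2/3)
through M parallel to FX: direction (-5, -1/3); meets KH at D = (0, -1/15)
D = K + t·(H−K) with t = -1/15

t = -1/15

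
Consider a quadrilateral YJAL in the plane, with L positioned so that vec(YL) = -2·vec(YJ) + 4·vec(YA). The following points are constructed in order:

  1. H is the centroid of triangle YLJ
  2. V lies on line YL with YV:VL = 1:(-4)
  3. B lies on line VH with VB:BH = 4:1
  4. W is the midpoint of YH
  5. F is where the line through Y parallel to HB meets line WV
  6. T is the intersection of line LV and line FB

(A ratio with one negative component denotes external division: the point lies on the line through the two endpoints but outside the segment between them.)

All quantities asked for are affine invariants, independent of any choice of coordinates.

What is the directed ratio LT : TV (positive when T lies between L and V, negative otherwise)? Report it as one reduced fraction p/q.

Choose coordinates Y = (0, 0), J = (1, 0), A = (0, 1), L = (-2, 4).
1. H is the centroid of triangle YLJ ⇒ H = (-1/3, 4/3)
2. V lies on line YL with YV:VL = 1:(-4) ⇒ V = (2/3, -4/3)
3. B lies on line VH with VB:BH = 4:1 ⇒ B = (-2/15, 4/5)
4. W is the midpoint of YH ⇒ W = (-1/6, 2/3)
5. F is where the line through Y parallel to HB meets line WV ⇒ F = (-1, 8/3)
6. T is the intersection of line LV and line FB ⇒ T = (10/3, -20/3)
T = L + t·(V−L) with t = 2, so LT:TV = t:(1−t) = 2:-1

LT:TV = -2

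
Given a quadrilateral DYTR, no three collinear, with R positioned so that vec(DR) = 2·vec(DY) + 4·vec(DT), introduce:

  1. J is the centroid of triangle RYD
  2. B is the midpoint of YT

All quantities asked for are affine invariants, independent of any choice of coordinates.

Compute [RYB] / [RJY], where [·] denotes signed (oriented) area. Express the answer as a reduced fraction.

[RYB]:[RJY] = -15/8

Work in coordinates with D = (0, 0), Y = (1, 0), T = (0, 1), R = (2, 4).
1. J is the centroid of triangle RYD ⇒ J = (1, 4/3)
2. B is the midpoint of YT ⇒ B = (1/2, 1/2)
2·[RYB] = -5/2, 2·[RJY] = 4/3
[RYB]:[RJY] = -5/2:4/3 = -15/8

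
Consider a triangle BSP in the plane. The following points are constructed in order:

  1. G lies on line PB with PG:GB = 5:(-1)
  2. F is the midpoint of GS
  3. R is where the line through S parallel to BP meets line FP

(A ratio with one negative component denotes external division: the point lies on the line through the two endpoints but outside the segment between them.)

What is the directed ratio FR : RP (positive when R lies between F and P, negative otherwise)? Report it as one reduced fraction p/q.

FR:RP = -1/2

Choose coordinates B = (0, 0), S = (1, 0), P = (0, 1).
1. G lies on line PB with PG:GB = 5:(-1) ⇒ G = (0, -1/4)
2. F is the midpoint of GS ⇒ F = (1/2, -1/8)
3. R is where the line through S parallel to BP meets line FP ⇒ R = (1, -5/4)
R = F + t·(P−F) with t = -1, so FR:RP = t:(1−t) = -1:2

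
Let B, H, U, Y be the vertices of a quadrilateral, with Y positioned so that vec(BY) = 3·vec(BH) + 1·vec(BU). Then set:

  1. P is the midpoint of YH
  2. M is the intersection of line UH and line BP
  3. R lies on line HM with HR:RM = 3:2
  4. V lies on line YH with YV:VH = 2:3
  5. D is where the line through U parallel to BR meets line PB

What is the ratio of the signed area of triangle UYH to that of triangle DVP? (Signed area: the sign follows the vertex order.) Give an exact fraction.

Set B = (0, 0), H = (1, 0), U = (0, 1), Y = (3, 1); any affine frame gives the same invariant.
1. P is the midpoint of YH ⇒ P = (2, 1/2)
2. M is the intersection of line UH and line BP ⇒ M = (4/5, 1/5)
3. R lies on line HM with HR:RM = 3:2 ⇒ R = (22/25, 3/25)
4. V lies on line YH with YV:VH = 2:3 ⇒ V = (11/5, 3/5)
5. D is where the line through U parallel to BR meets line PB ⇒ D = (44/5, 11/5)
2·[UYH] = -3, 2·[DVP] = 17/50
[UYH]:[DVP] = -3:17/50 = -150/17

[UYH]:[DVP] = -150/17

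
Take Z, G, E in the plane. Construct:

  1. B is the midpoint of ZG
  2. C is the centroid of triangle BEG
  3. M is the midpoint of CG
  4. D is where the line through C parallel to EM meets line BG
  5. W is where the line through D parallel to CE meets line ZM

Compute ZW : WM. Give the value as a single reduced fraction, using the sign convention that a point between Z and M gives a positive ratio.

Choose coordinates Z = (0, 0), G = (1, 0), E = (0, 1).
1. B is the midpoint of ZG ⇒ B = (1/2, 0)
2. C is the centroid of triangle BEG ⇒ C = (1/2, 1/3)
3. M is the midpoint of CG ⇒ M = (3/4, 1/6)
4. D is where the line through C parallel to EM meets line BG ⇒ D = (4/5, 0)
5. W is where the line through D parallel to CE meets line ZM ⇒ W = (24/35, 16/105)
W = Z + t·(M−Z) with t = 32/35, so ZW:WM = t:(1−t) = 32/35:3/35

ZW:WM = 32/3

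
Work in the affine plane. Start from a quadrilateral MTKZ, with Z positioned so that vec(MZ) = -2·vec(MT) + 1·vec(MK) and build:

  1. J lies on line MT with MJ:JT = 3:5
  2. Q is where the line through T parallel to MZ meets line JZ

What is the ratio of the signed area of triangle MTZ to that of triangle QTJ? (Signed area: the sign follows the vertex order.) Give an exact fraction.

[MTZ]:[QTJ] = 24/25

Assign M = (0, 0), T = (1, 0), K = (0, 1), Z = (-2, 1) — the answer is frame-independent, so this choice is without loss of generality.
1. J lies on line MT with MJ:JT = 3:5 ⇒ J = (3/8, 0)
2. Q is where the line through T parallel to MZ meets line JZ ⇒ Q = (13/3, -5/3)
2·[MTZ] = 1, 2·[QTJ] = 25/24
[MTZ]:[QTJ] = 1:25/24 = 24/25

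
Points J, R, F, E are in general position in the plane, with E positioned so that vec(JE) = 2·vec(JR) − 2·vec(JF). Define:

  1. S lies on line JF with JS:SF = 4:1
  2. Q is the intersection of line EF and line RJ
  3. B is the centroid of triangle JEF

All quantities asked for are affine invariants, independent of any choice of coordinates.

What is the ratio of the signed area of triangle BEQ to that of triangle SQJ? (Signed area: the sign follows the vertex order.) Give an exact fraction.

[BEQ]:[SQJ] = -5/6

Set J = (0, 0), R = (1, 0), F = (0, 1), E = (2, -2); any affine frame gives the same invariant.
1. S lies on line JF with JS:SF = 4:1 ⇒ S = (0, 4/5)
2. Q is the intersection of line EF and line RJ ⇒ Q = (2/3, 0)
3. B is the centroid of triangle JEF ⇒ B = (2/3, -1/3)
2·[BEQ] = 4/9, 2·[SQJ] = -8/15
[BEQ]:[SQJ] = 4/9:-8/15 = -5/6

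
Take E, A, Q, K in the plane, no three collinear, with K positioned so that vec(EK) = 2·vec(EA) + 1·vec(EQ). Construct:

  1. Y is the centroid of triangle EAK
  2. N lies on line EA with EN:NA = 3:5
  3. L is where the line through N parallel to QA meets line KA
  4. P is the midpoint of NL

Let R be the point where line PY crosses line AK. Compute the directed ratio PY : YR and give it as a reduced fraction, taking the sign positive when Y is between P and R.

PY:YR = -1/16

Choose coordinates E = (0, 0), A = (1, 0), Q = (0, 1), K = (2, 1).
1. Y is the centroid of triangle EAK ⇒ Y = (1, 1/3)
2. N lies on line EA with EN:NA = 3:5 ⇒ N = (3/8, 0)
3. L is where the line through N parallel to QA meets line KA ⇒ L = (11/16, -5/16)
4. P is the midpoint of NL ⇒ P = (17/32, -5/32)
line PY meets AK at R = (-13/2, -15/2)
Y = P + t·(R−P) with t = -1/15, so PY:YR = -1/15:16/15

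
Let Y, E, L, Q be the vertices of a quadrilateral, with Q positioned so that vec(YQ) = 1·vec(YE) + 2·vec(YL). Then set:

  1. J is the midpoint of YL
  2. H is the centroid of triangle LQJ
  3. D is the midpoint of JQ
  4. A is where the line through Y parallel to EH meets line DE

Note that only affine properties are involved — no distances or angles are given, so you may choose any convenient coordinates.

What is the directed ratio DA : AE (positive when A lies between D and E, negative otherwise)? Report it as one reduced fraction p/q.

Assign Y = (0, 0), E = (1, 0), L = (0, 1), Q = (1, 2) — the answer is frame-independent, so this choice is without loss of generality.
1. J is the midpoint of YL ⇒ J = (0, 1/2)
2. H is the centroid of triangle LQJ ⇒ H = (1/3, 7/6)
3. D is the midpoint of JQ ⇒ D = (1/2, 5/4)
4. A is where the line through Y parallel to EH meets line DE ⇒ A = (10/3, -35/6)
A = D + t·(E−D) with t = 17/3, so DA:AE = t:(1−t) = 17/3:-14/3

DA:AE = -17/14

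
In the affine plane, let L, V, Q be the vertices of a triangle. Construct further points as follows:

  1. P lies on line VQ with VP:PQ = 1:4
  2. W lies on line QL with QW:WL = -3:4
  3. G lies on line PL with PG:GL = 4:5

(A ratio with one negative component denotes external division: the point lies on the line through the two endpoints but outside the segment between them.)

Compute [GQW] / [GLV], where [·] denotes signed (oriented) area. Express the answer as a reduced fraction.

[GQW]:[GLV] = -12

Assign L = (0, 0), V = (1, 0), Q = (0, 1) — the answer is frame-independent, so this choice is without loss of generality.
1. P lies on line VQ with VP:PQ = 1:4 ⇒ P = (4/5, 1/5)
2. W lies on line QL with QW:WL = -3:4 ⇒ W = (0, 4)
3. G lies on line PL with PG:GL = 4:5 ⇒ G = (4/9, 1/9)
2·[GQW] = -4/3, 2·[GLV] = 1/9
[GQW]:[GLV] = -4/3:1/9 = -12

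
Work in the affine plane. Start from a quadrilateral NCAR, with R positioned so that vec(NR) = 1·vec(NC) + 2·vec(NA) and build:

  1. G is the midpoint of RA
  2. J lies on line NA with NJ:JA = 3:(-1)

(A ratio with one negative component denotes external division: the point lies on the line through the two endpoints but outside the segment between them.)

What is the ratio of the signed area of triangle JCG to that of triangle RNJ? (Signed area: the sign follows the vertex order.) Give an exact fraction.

[JCG]:[RNJ] = -1/2

Assign N = (0, 0), C = (1, 0), A = (0, 1), R = (1, 2) — the answer is frame-independent, so this choice is without loss of generality.
1. G is the midpoint of RA ⇒ G = (1/2, 3/2)
2. J lies on line NA with NJ:JA = 3:(-1) ⇒ J = (0, 3/2)
2·[JCG] = 3/4, 2·[RNJ] = -3/2
[JCG]:[RNJ] = 3/4:-3/2 = -1/2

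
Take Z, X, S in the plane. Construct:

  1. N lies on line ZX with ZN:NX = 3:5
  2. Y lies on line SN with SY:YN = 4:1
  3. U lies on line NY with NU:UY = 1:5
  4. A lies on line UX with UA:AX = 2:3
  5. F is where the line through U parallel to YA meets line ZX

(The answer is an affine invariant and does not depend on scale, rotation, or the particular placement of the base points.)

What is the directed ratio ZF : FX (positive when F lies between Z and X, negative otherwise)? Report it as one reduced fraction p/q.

Set Z = (0, 0), X = (1, 0), S = (0, 1); any affine frame gives the same invariant.
1. N lies on line ZX with ZN:NX = 3:5 ⇒ N = (3/8, 0)
2. Y lies on line SN with SY:YN = 4:1 ⇒ Y = (3/10, 1/5)
3. U lies on line NY with NU:UY = 1:5 ⇒ U = (29/80, 1/30)
4. A lies on line UX with UA:AX = 2:3 ⇒ A = (247/400, 1/50)
5. F is where the line through U parallel to YA meets line ZX ⇒ F = (91/216, 0)
F = Z + t·(X−Z) with t = 91/216, so ZF:FX = t:(1−t) = 91/216:125/216

ZF:FX = 91/125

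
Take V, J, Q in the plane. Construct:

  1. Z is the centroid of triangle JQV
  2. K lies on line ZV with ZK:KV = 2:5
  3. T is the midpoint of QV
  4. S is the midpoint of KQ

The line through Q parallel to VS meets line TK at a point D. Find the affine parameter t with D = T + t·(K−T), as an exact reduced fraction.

Choose coordinates V = (0, 0), J = (1, 0), Q = (0, 1).
1. Z is the centroid of triangle JQV ⇒ Z = (1/3, 1/3)
2. K lies on line ZV with ZK:KV = 2:5 ⇒ K = (5/21, 5/21)
3. T is the midpoint of QV ⇒ T = (0, 1/2)
4. S is the midpoint of KQ ⇒ S = (5/42, 13/21)
through Q parallel to VS: direction (5/42, 13/21); meets TK at D = (-5/63, 37/63)
D = T + t·(K−T) with t = -1/3

t = -1/3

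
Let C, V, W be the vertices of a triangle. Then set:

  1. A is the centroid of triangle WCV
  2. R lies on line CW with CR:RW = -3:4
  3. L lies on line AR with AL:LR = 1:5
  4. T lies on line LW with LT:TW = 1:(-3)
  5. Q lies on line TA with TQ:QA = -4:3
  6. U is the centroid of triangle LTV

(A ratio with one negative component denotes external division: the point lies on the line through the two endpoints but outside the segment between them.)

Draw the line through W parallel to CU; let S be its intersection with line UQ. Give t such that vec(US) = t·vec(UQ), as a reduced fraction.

Set C = (0, 0), V = (1, 0), W = (0, 1); any affine frame gives the same invariant.
1. A is the centroid of triangle WCV ⇒ A = (1/3, 1/3)
2. R lies on line CW with CR:RW = -3:4 ⇒ R = (0, -3)
3. L lies on line AR with AL:LR = 1:5 ⇒ L = (5/18, -2/9)
4. T lies on line LW with LT:TW = 1:(-3) ⇒ T = (5/12, -5/6)
5. Q lies on line TA with TQ:QA = -4:3 ⇒ Q = (1/12, 23/6)
6. U is the centroid of triangle LTV ⇒ U = (61/108, -19/54)
through W parallel to CU: direction (61/108, -19/54); meets UQ at S = (11285/25596, 9283/12798)
S = U + t·(Q−U) with t = 61/237

t = 61/237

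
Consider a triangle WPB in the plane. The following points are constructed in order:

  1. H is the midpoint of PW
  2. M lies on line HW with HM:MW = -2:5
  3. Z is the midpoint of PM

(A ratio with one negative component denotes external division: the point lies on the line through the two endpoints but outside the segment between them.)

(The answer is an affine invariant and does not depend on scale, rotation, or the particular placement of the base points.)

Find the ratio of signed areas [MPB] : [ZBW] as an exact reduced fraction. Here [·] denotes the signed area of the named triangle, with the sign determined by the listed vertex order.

[MPB]:[ZBW] = 2/11

Choose coordinates W = (0, 0), P = (1, 0), B = (0, 1).
1. H is the midpoint of PW ⇒ H = (1/2, 0)
2. M lies on line HW with HM:MW = -2:5 ⇒ M = (5/6, 0)
3. Z is the midpoint of PM ⇒ Z = (11/12, 0)
2·[MPB] = 1/6, 2·[ZBW] = 11/12
[MPB]:[ZBW] = 1/6:11/12 = 2/11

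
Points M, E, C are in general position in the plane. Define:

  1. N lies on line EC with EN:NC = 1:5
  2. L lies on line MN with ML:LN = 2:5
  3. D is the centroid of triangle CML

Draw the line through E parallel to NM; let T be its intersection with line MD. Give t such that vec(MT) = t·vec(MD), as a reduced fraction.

Choose coordinates M = (0, 0), E = (1, 0), C = (0, 1).
1. N lies on line EC with EN:NC = 1:5 ⇒ N = (5/6, 1/6)
2. L lies on line MN with ML:LN = 2:5 ⇒ L = (5/21, 1/21)
3. D is the centroid of triangle CML ⇒ D = (5/63, 22/63)
through E parallel to NM: direction (-5/6, -1/6); meets MD at T = (-1/21, -22/105)
T = M + t·(D−M) with t = -3/5

t = -3/5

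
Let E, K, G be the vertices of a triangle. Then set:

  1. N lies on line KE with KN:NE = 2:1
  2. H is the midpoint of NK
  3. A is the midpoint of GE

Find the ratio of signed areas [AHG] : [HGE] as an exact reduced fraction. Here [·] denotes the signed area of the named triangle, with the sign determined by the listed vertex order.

[AHG]:[HGE] = 1/2

Set E = (0, 0), K = (1, 0), G = (0, 1); any affine frame gives the same invariant.
1. N lies on line KE with KN:NE = 2:1 ⇒ N = (1/3, 0)
2. H is the midpoint of NK ⇒ H = (2/3, 0)
3. A is the midpoint of GE ⇒ A = (0, 1/2)
2·[AHG] = 1/3, 2·[HGE] = 2/3
[AHG]:[HGE] = 1/3:2/3 = 1/2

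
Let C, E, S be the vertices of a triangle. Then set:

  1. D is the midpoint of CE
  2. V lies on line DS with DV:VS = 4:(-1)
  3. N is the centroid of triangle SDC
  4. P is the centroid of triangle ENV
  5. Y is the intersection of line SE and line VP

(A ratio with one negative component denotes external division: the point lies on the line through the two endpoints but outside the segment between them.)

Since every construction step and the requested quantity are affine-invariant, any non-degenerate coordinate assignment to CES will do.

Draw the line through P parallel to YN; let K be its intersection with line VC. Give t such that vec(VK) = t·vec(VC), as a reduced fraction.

Work in coordinates with C = (0, 0), E = (1, 0), S = (0, 1).
1. D is the midpoint of CE ⇒ D = (1/2, 0)
2. V lies on line DS with DV:VS = 4:(-1) ⇒ V = (-1/6, 4/3)
3. N is the centroid of triangle SDC ⇒ N = (1/6, 1/3)
4. P is the centroid of triangle ENV ⇒ P = (1/3, 5/9)
5. Y is the intersection of line SE and line VP ⇒ Y = (2/15, 13/15)
through P parallel to YN: direction (1/30, -8/15); meets VC at K = (53/72, -53/9)
K = V + t·(C−V) with t = 65/12

t = 65/12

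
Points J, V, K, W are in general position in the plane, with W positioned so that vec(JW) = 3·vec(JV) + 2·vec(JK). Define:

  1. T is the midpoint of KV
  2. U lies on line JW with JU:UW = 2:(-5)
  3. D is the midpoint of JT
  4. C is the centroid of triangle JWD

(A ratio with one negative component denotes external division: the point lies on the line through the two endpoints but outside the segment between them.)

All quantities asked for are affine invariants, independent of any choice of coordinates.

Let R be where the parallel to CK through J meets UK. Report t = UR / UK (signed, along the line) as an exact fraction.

Set J = (0, 0), V = (1, 0), K = (0, 1), W = (3, 2); any affine frame gives the same invariant.
1. T is the midpoint of KV ⇒ T = (1/2, 1/2)
2. U lies on line JW with JU:UW = 2:(-5) ⇒ U = (-2, -4/3)
3. D is the midpoint of JT ⇒ D = (1/4, 1/4)
4. C is the centroid of triangle JWD ⇒ C = (13/12, 3/4)
through J parallel to CK: direction (-13/12, 1/4); meets UK at R = (-78/109, 18/109)
R = U + t·(K−U) with t = 70/109

t = 70/109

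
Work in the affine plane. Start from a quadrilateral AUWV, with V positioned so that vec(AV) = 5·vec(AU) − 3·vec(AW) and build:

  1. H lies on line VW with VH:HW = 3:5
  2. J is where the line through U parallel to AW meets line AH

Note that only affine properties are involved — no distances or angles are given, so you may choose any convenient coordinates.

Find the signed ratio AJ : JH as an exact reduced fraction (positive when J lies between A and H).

AJ:JH = 8/17

Choose coordinates A = (0, 0), U = (1, 0), W = (0, 1), V = (5, -3).
1. H lies on line VW with VH:HW = 3:5 ⇒ H = (25/8, -3/2)
2. J is where the line through U parallel to AW meets line AH ⇒ J = (1, -12/25)
J = A + t·(H−A) with t = 8/25, so AJ:JH = t:(1−t) = 8/25:17/25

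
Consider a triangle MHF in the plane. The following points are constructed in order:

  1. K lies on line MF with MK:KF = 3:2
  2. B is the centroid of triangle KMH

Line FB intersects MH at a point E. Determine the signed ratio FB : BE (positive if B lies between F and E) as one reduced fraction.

FB:BE = 4

Assign M = (0, 0), H = (1, 0), F = (0, 1) — the answer is frame-independent, so this choice is without loss of generality.
1. K lies on line MF with MK:KF = 3:2 ⇒ K = (0, 3/5)
2. B is the centroid of triangle KMH ⇒ B = (1/3, 1/5)
line FB meets MH at E = (5/12, 0)
B = F + t·(E−F) with t = 4/5, so FB:BE = 4/5:1/5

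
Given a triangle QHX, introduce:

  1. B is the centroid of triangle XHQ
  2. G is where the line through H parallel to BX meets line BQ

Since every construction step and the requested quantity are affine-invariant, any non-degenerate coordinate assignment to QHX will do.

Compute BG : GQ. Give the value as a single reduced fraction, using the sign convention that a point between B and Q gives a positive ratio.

Work in coordinates with Q = (0, 0), H = (1, 0), X = (0, 1).
1. B is the centroid of triangle XHQ ⇒ B = (1/3, 1/3)
2. G is where the line through H parallel to BX meets line BQ ⇒ G = (2/3, 2/3)
G = B + t·(Q−B) with t = -1, so BG:GQ = t:(1−t) = -1:2

BG:GQ = -1/2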